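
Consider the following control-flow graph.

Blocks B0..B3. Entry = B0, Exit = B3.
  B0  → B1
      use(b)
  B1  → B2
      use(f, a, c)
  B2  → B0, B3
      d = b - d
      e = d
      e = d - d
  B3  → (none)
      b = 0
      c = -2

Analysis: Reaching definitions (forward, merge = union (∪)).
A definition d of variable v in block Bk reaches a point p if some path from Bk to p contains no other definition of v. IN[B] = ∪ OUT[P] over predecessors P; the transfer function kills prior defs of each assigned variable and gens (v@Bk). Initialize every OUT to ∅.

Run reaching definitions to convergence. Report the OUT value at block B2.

Converged values:
  B0: | IN={d@B2, e@B2} | OUT={d@B2, e@B2}
  B1: | IN={d@B2, e@B2} | OUT={d@B2, e@B2}
  B2: | IN={d@B2, e@B2} | OUT={d@B2, e@B2}
  B3: | IN={d@B2, e@B2} | OUT={b@B3, c@B3, d@B2, e@B2}

Merge at B2: IN[B2] = OUT[B1] = {d@B2, e@B2}
Applying B2's transfer function to that IN value gives OUT[B2] (row B2 above).

Answer: {d@B2, e@B2}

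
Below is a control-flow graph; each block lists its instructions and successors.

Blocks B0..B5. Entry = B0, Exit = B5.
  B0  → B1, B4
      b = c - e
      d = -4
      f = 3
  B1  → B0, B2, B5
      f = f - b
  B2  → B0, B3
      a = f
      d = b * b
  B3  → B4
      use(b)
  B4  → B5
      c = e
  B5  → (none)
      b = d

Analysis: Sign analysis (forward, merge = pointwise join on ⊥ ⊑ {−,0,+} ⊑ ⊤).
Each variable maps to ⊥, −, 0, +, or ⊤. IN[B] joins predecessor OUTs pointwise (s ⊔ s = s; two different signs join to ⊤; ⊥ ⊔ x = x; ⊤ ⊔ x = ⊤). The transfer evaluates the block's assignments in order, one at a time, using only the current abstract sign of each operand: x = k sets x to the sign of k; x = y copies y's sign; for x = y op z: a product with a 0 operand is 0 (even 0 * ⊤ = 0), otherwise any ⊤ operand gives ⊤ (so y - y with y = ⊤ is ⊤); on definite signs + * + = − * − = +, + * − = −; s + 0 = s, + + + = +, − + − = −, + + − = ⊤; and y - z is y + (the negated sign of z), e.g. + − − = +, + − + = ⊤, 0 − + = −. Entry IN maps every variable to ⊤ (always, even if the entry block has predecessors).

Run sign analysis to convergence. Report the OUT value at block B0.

Per-block solution:
  B0:   IN=(all ⊤)   OUT={d:-, f:+; rest ⊤}
  B1:   IN={d:-, f:+; rest ⊤}   OUT={d:-; rest ⊤}
  B2:   IN={d:-; rest ⊤}   OUT=(all ⊤)
  B3:   IN=(all ⊤)   OUT=(all ⊤)
  B4:   IN=(all ⊤)   OUT=(all ⊤)
  B5:   IN=(all ⊤)   OUT=(all ⊤)

Merge at B0 (entry node, so the boundary value (all ⊤) is joined with the incoming edge(s)): IN[B0] = (all ⊤) ⊔ OUT[B1] ⊔ OUT[B2] = {a: ⊤, b: ⊤, c: ⊤, d: ⊤, e: ⊤, f: ⊤}
Applying B0's transfer function to that IN value gives OUT[B0] (row B0 above).

Answer: {a: ⊤, b: ⊤, c: ⊤, d: -, e: ⊤, f: +}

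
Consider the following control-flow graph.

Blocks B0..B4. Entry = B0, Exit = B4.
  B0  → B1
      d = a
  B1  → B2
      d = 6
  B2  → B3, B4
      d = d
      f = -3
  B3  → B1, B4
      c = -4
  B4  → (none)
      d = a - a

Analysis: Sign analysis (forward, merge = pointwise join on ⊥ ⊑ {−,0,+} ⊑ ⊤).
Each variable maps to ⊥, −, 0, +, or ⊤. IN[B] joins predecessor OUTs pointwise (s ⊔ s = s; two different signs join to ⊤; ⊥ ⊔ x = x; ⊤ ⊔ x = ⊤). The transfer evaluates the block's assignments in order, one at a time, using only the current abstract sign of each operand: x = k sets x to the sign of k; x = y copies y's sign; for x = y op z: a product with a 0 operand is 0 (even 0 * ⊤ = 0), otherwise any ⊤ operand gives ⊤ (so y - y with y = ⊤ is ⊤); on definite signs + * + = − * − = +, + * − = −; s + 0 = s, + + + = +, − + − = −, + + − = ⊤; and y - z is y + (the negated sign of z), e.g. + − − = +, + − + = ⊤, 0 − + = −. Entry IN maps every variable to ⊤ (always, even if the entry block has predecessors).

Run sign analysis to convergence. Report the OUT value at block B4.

Answer: {a: ⊤, b: ⊤, c: ⊤, d: ⊤, e: ⊤, f: -}

Trace:
Fixpoint table:
  B0: | IN=(all ⊤) | OUT=(all ⊤)
  B1: | IN=(all ⊤) | OUT={d:+; rest ⊤}
  B2: | IN={d:+; rest ⊤} | OUT={d:+, f:-; rest ⊤}
  B3: | IN={d:+, f:-; rest ⊤} | OUT={c:-, d:+, f:-; rest ⊤}
  B4: | IN={d:+, f:-; rest ⊤} | OUT={f:-; rest ⊤}

Merge at B4: IN[B4] = OUT[B2] ⊔ OUT[B3] = {a: ⊤, b: ⊤, c: ⊤, d: +, e: ⊤, f: -}
Applying B4's transfer function to that IN value gives OUT[B4] (row B4 above).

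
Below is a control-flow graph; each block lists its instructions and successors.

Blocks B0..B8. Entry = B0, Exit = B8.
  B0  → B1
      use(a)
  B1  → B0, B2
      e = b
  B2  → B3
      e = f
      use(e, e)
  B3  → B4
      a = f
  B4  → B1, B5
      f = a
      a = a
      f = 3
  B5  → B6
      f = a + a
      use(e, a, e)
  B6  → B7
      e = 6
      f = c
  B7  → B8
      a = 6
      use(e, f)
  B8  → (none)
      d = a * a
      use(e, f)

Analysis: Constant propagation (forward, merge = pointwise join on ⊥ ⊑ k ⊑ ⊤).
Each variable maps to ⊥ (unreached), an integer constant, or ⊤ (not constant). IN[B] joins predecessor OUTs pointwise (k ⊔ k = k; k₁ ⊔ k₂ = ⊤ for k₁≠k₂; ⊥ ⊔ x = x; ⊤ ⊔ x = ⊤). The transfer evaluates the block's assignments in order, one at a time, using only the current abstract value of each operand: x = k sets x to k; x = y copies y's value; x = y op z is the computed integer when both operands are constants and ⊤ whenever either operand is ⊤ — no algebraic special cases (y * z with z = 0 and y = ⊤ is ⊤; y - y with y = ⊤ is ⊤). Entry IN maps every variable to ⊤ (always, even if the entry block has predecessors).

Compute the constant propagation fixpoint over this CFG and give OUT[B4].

Converged values:
  B0: | IN=(all ⊤) | OUT=(all ⊤)
  B1: | IN=(all ⊤) | OUT=(all ⊤)
  B2: | IN=(all ⊤) | OUT=(all ⊤)
  B3: | IN=(all ⊤) | OUT=(all ⊤)
  B4: | IN=(all ⊤) | OUT={f:3; rest ⊤}
  B5: | IN={f:3; rest ⊤} | OUT=(all ⊤)
  B6: | IN=(all ⊤) | OUT={e:6; rest ⊤}
  B7: | IN={e:6; rest ⊤} | OUT={a:6, e:6; rest ⊤}
  B8: | IN={a:6, e:6; rest ⊤} | OUT={a:6, d:36, e:6; rest ⊤}

Merge at B4: IN[B4] = OUT[B3] = {a: ⊤, b: ⊤, c: ⊤, d: ⊤, e: ⊤, f: ⊤}
Applying B4's transfer function to that IN value gives OUT[B4] (row B4 above).

Answer: {a: ⊤, b: ⊤, c: ⊤, d: ⊤, e: ⊤, f: 3}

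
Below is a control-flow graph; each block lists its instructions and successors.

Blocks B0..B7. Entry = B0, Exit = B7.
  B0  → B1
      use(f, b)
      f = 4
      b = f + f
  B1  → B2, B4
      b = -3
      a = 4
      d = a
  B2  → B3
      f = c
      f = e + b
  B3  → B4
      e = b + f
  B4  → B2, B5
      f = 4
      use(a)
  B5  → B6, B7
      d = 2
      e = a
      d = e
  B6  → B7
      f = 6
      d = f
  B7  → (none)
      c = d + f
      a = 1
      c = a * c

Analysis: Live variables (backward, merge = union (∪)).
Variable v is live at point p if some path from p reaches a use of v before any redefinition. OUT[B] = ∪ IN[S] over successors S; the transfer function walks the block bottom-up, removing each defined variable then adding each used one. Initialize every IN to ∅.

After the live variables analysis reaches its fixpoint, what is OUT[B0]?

Fixpoint table:
  B0:   IN={b, c, e, f}   OUT={c, e}
  B1:   IN={c, e}   OUT={a, b, c, e}
  B2:   IN={a, b, c, e}   OUT={a, b, c, f}
  B3:   IN={a, b, c, f}   OUT={a, b, c, e}
  B4:   IN={a, b, c, e}   OUT={a, b, c, e, f}
  B5:   IN={a, f}   OUT={d, f}
  B6:   IN={}   OUT={d, f}
  B7:   IN={d, f}   OUT={}

Merge at B0: OUT[B0] = IN[B1] = {c, e}

Answer: {c, e}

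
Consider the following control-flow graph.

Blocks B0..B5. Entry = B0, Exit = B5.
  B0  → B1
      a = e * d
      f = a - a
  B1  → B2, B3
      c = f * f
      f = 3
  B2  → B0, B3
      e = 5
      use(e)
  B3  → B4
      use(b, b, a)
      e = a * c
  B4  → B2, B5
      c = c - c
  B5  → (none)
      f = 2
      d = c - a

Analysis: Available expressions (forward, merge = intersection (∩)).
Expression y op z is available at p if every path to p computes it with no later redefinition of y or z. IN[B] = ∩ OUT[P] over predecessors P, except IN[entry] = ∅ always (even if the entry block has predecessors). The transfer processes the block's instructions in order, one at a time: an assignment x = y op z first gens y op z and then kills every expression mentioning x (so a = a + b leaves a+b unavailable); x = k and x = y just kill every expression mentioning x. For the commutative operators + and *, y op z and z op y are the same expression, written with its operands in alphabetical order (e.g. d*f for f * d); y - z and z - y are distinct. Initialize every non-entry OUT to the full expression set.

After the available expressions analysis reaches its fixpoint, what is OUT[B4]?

Per-block solution:
  B0: | IN={} | OUT={a-a, d*e}
  B1: | IN={a-a, d*e} | OUT={a-a, d*e}
  B2: | IN={a-a} | OUT={a-a}
  B3: | IN={a-a} | OUT={a*c, a-a}
  B4: | IN={a*c, a-a} | OUT={a-a}
  B5: | IN={a-a} | OUT={a-a, c-a}

Merge at B4: IN[B4] = OUT[B3] = {a*c, a-a}
Applying B4's transfer function to that IN value gives OUT[B4] (row B4 above).

Answer: {a-a}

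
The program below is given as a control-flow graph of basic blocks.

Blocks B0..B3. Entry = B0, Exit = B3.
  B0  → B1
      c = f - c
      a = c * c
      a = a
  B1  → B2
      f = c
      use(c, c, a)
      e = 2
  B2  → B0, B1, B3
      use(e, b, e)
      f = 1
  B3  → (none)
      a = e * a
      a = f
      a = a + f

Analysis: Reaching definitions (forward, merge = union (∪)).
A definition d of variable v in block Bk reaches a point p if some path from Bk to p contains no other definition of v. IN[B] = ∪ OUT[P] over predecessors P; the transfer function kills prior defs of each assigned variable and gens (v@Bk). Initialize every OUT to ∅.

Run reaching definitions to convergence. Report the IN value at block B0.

Per-block solution:
  B0:   IN={a@B0, c@B0, e@B1, f@B2}   OUT={a@B0, c@B0, e@B1, f@B2}
  B1:   IN={a@B0, c@B0, e@B1, f@B2}   OUT={a@B0, c@B0, e@B1, f@B1}
  B2:   IN={a@B0, c@B0, e@B1, f@B1}   OUT={a@B0, c@B0, e@B1, f@B2}
  B3:   IN={a@B0, c@B0, e@B1, f@B2}   OUT={a@B3, c@B0, e@B1, f@B2}

Merge at B0 (entry node, so the boundary value {} is joined with the incoming edge(s)): IN[B0] = {} ⊔ OUT[B2] = {a@B0, c@B0, e@B1, f@B2}

Answer: {a@B0, c@B0, e@B1, f@B2}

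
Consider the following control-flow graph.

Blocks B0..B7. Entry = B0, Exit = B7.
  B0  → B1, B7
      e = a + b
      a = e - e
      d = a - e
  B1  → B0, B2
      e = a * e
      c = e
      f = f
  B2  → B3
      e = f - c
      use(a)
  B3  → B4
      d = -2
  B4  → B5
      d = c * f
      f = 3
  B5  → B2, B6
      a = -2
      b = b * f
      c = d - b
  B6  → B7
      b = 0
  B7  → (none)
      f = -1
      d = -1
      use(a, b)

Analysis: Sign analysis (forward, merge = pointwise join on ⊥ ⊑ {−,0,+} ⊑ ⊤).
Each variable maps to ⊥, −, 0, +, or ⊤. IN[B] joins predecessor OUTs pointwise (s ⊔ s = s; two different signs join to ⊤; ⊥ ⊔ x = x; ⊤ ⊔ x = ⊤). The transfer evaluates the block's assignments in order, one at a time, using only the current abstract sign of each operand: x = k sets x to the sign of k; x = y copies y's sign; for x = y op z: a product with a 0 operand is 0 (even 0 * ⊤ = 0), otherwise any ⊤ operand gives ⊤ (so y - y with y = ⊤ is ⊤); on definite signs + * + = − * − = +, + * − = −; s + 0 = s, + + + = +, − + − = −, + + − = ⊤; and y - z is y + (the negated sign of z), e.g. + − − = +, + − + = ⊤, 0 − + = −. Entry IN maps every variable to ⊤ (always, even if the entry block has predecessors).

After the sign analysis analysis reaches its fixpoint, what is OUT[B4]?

Answer: {a: ⊤, b: ⊤, c: ⊤, d: ⊤, e: ⊤, f: +}

Trace:
Converged values:
  B0: | IN=(all ⊤) | OUT=(all ⊤)
  B1: | IN=(all ⊤) | OUT=(all ⊤)
  B2: | IN=(all ⊤) | OUT=(all ⊤)
  B3: | IN=(all ⊤) | OUT={d:-; rest ⊤}
  B4: | IN={d:-; rest ⊤} | OUT={f:+; rest ⊤}
  B5: | IN={f:+; rest ⊤} | OUT={a:-, f:+; rest ⊤}
  B6: | IN={a:-, f:+; rest ⊤} | OUT={a:-, b:0, f:+; rest ⊤}
  B7: | IN=(all ⊤) | OUT={d:-, f:-; rest ⊤}

Merge at B4: IN[B4] = OUT[B3] = {a: ⊤, b: ⊤, c: ⊤, d: -, e: ⊤, f: ⊤}
Applying B4's transfer function to that IN value gives OUT[B4] (row B4 above).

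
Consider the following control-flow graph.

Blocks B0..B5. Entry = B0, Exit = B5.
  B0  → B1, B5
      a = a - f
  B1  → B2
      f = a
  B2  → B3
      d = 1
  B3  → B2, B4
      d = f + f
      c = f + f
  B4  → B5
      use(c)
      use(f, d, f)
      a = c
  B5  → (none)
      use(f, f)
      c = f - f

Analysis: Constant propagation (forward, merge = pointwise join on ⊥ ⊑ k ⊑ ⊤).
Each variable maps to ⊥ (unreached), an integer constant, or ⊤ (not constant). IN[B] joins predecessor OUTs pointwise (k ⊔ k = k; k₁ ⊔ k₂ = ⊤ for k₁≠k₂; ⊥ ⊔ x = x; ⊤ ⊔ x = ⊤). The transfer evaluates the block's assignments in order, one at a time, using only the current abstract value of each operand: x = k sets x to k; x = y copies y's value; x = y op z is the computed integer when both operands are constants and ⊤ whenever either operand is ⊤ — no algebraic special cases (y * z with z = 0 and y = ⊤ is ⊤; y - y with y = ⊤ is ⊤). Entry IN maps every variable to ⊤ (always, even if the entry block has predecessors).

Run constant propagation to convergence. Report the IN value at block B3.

Answer: {a: ⊤, b: ⊤, c: ⊤, d: 1, e: ⊤, f: ⊤}

Derivation:
Converged values:
  B0:  IN=(all ⊤)  OUT=(all ⊤)
  B1:  IN=(all ⊤)  OUT=(all ⊤)
  B2:  IN=(all ⊤)  OUT={d:1; rest ⊤}
  B3:  IN={d:1; rest ⊤}  OUT=(all ⊤)
  B4:  IN=(all ⊤)  OUT=(all ⊤)
  B5:  IN=(all ⊤)  OUT=(all ⊤)

Merge at B3: IN[B3] = OUT[B2] = {a: ⊤, b: ⊤, c: ⊤, d: 1, e: ⊤, f: ⊤}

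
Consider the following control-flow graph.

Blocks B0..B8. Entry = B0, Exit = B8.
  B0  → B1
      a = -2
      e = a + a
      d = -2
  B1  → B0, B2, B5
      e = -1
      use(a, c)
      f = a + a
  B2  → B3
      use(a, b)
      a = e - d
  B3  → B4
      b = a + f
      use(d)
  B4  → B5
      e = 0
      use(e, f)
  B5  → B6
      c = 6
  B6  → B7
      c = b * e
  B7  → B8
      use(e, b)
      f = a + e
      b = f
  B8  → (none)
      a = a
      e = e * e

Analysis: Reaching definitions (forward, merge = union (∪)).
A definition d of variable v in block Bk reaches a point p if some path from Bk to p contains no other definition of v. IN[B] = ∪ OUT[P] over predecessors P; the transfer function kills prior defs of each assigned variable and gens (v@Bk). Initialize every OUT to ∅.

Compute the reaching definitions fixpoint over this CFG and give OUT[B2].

Answer: {a@B2, d@B0, e@B1, f@B1}

Derivation:
Converged values:
  B0: | IN={a@B0, d@B0, e@B1, f@B1} | OUT={a@B0, d@B0, e@B0, f@B1}
  B1: | IN={a@B0, d@B0, e@B0, f@B1} | OUT={a@B0, d@B0, e@B1, f@B1}
  B2: | IN={a@B0, d@B0, e@B1, f@B1} | OUT={a@B2, d@B0, e@B1, f@B1}
  B3: | IN={a@B2, d@B0, e@B1, f@B1} | OUT={a@B2, b@B3, d@B0, e@B1, f@B1}
  B4: | IN={a@B2, b@B3, d@B0, e@B1, f@B1} | OUT={a@B2, b@B3, d@B0, e@B4, f@B1}
  B5: | IN={a@B0, a@B2, b@B3, d@B0, e@B1, e@B4, f@B1} | OUT={a@B0, a@B2, b@B3, c@B5, d@B0, e@B1, e@B4, f@B1}
  B6: | IN={a@B0, a@B2, b@B3, c@B5, d@B0, e@B1, e@B4, f@B1} | OUT={a@B0, a@B2, b@B3, c@B6, d@B0, e@B1, e@B4, f@B1}
  B7: | IN={a@B0, a@B2, b@B3, c@B6, d@B0, e@B1, e@B4, f@B1} | OUT={a@B0, a@B2, b@B7, c@B6, d@B0, e@B1, e@B4, f@B7}
  B8: | IN={a@B0, a@B2, b@B7, c@B6, d@B0, e@B1, e@B4, f@B7} | OUT={a@B8, b@B7, c@B6, d@B0, e@B8, f@B7}

Merge at B2: IN[B2] = OUT[B1] = {a@B0, d@B0, e@B1, f@B1}
Applying B2's transfer function to that IN value gives OUT[B2] (row B2 above).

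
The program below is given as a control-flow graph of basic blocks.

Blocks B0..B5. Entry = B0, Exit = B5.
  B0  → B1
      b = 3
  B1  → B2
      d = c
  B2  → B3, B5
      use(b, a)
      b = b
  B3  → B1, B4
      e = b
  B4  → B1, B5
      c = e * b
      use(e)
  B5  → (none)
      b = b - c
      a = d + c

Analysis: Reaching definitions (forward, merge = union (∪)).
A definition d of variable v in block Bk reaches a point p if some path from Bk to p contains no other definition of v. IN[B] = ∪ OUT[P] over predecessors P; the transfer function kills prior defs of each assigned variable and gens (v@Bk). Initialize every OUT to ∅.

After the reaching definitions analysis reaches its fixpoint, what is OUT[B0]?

Per-block solution:
  B0:   IN={}   OUT={b@B0}
  B1:   IN={b@B0, b@B2, c@B4, d@B1, e@B3}   OUT={b@B0, b@B2, c@B4, d@B1, e@B3}
  B2:   IN={b@B0, b@B2, c@B4, d@B1, e@B3}   OUT={b@B2, c@B4, d@B1, e@B3}
  B3:   IN={b@B2, c@B4, d@B1, e@B3}   OUT={b@B2, c@B4, d@B1, e@B3}
  B4:   IN={b@B2, c@B4, d@B1, e@B3}   OUT={b@B2, c@B4, d@B1, e@B3}
  B5:   IN={b@B2, c@B4, d@B1, e@B3}   OUT={a@B5, b@B5, c@B4, d@B1, e@B3}

B0 is the boundary node: IN[B0] = {}
Applying B0's transfer function to that IN value gives OUT[B0] (row B0 above).

Answer: {b@B0}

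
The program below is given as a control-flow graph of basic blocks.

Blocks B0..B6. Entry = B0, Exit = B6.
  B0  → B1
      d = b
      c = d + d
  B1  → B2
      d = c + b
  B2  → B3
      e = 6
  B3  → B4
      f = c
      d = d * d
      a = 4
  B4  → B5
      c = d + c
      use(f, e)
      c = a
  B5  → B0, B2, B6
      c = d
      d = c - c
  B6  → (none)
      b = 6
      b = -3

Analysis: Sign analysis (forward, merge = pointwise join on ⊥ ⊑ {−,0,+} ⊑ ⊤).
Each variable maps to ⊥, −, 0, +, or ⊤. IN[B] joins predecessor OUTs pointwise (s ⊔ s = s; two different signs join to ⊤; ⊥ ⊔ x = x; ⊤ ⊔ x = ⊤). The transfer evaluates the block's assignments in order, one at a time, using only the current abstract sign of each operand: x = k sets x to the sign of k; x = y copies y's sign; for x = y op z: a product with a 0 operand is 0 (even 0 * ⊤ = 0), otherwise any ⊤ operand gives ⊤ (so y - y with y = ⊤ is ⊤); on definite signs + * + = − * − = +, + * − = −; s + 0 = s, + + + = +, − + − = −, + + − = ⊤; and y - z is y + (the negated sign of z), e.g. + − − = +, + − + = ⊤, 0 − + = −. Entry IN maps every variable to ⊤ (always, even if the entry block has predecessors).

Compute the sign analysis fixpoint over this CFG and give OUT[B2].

Per-block solution:
  B0:  IN=(all ⊤)  OUT=(all ⊤)
  B1:  IN=(all ⊤)  OUT=(all ⊤)
  B2:  IN=(all ⊤)  OUT={e:+; rest ⊤}
  B3:  IN={e:+; rest ⊤}  OUT={a:+, e:+; rest ⊤}
  B4:  IN={a:+, e:+; rest ⊤}  OUT={a:+, c:+, e:+; rest ⊤}
  B5:  IN={a:+, c:+, e:+; rest ⊤}  OUT={a:+, e:+; rest ⊤}
  B6:  IN={a:+, e:+; rest ⊤}  OUT={a:+, b:-, e:+; rest ⊤}

Merge at B2: IN[B2] = OUT[B1] ⊔ OUT[B5] = {a: ⊤, b: ⊤, c: ⊤, d: ⊤, e: ⊤, f: ⊤}
Applying B2's transfer function to that IN value gives OUT[B2] (row B2 above).

Answer: {a: ⊤, b: ⊤, c: ⊤, d: ⊤, e: +, f: ⊤}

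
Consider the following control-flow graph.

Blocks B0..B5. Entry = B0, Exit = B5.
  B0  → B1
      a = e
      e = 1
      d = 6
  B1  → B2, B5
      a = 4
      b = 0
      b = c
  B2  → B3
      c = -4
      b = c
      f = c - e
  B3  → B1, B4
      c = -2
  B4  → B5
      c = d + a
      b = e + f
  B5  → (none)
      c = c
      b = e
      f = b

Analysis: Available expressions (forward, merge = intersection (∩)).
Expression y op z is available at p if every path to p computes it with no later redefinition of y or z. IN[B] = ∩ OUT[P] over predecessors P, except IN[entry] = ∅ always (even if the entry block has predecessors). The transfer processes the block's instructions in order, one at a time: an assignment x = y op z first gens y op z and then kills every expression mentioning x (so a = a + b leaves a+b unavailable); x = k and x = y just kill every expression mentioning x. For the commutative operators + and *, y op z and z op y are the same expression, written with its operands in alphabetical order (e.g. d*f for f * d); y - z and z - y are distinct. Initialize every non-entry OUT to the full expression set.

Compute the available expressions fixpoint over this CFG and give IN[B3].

Answer: {c-e}

Trace:
Converged values:
  B0: | IN={} | OUT={}
  B1: | IN={} | OUT={}
  B2: | IN={} | OUT={c-e}
  B3: | IN={c-e} | OUT={}
  B4: | IN={} | OUT={a+d, e+f}
  B5: | IN={} | OUT={}

Merge at B3: IN[B3] = OUT[B2] = {c-e}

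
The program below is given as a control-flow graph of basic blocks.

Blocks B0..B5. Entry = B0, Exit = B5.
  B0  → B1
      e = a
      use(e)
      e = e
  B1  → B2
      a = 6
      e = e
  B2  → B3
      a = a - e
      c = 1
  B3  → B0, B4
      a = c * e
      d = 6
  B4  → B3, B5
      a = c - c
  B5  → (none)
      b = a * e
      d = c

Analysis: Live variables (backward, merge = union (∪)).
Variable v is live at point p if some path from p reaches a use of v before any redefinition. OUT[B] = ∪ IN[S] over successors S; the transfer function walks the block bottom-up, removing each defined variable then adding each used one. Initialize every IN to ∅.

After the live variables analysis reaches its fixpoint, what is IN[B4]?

Answer: {c, e}

Working:
Per-block solution:
  B0: | IN={a} | OUT={e}
  B1: | IN={e} | OUT={a, e}
  B2: | IN={a, e} | OUT={c, e}
  B3: | IN={c, e} | OUT={a, c, e}
  B4: | IN={c, e} | OUT={a, c, e}
  B5: | IN={a, c, e} | OUT={}

Merge at B4: OUT[B4] = IN[B3] ⊔ IN[B5] = {a, c, e}
Applying B4's transfer function to that OUT value gives IN[B4] (row B4 above).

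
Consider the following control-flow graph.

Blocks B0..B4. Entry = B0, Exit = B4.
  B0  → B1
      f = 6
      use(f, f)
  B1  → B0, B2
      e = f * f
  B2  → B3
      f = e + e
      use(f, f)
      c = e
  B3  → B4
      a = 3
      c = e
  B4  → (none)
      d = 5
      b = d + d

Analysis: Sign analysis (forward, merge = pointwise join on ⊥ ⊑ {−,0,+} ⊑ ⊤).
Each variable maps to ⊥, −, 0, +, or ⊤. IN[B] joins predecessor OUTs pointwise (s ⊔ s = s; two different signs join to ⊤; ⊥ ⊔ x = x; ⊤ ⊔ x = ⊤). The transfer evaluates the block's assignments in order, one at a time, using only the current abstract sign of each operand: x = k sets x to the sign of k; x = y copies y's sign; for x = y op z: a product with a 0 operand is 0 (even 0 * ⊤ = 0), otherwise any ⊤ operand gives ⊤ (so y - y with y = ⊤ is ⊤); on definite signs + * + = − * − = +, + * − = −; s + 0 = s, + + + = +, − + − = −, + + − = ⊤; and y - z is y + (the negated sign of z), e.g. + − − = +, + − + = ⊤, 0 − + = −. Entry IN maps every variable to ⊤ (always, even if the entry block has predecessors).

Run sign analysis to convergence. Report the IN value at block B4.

Answer: {a: +, b: ⊤, c: +, d: ⊤, e: +, f: +}

Working:
Per-block solution:
  B0:  IN=(all ⊤)  OUT={f:+; rest ⊤}
  B1:  IN={f:+; rest ⊤}  OUT={e:+, f:+; rest ⊤}
  B2:  IN={e:+, f:+; rest ⊤}  OUT={c:+, e:+, f:+; rest ⊤}
  B3:  IN={c:+, e:+, f:+; rest ⊤}  OUT={a:+, c:+, e:+, f:+; rest ⊤}
  B4:  IN={a:+, c:+, e:+, f:+; rest ⊤}  OUT={a:+, b:+, c:+, d:+, e:+, f:+; rest ⊤}

Merge at B4: IN[B4] = OUT[B3] = {a: +, b: ⊤, c: +, d: ⊤, e: +, f: +}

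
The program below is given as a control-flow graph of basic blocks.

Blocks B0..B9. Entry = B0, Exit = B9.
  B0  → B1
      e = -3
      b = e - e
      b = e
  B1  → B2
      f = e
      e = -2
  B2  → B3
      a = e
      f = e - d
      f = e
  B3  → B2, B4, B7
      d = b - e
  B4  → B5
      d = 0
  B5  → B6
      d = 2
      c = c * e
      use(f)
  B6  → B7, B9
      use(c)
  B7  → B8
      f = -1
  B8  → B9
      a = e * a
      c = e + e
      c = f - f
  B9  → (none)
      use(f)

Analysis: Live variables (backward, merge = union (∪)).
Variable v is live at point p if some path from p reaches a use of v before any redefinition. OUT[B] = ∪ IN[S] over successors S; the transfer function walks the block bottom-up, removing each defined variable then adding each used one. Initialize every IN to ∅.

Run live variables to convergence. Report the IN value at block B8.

Fixpoint table:
  B0:   IN={c, d}   OUT={b, c, d, e}
  B1:   IN={b, c, d, e}   OUT={b, c, d, e}
  B2:   IN={b, c, d, e}   OUT={a, b, c, e, f}
  B3:   IN={a, b, c, e, f}   OUT={a, b, c, d, e, f}
  B4:   IN={a, c, e, f}   OUT={a, c, e, f}
  B5:   IN={a, c, e, f}   OUT={a, c, e, f}
  B6:   IN={a, c, e, f}   OUT={a, e, f}
  B7:   IN={a, e}   OUT={a, e, f}
  B8:   IN={a, e, f}   OUT={f}
  B9:   IN={f}   OUT={}

Merge at B8: OUT[B8] = IN[B9] = {f}
Applying B8's transfer function to that OUT value gives IN[B8] (row B8 above).

Answer: {a, e, f}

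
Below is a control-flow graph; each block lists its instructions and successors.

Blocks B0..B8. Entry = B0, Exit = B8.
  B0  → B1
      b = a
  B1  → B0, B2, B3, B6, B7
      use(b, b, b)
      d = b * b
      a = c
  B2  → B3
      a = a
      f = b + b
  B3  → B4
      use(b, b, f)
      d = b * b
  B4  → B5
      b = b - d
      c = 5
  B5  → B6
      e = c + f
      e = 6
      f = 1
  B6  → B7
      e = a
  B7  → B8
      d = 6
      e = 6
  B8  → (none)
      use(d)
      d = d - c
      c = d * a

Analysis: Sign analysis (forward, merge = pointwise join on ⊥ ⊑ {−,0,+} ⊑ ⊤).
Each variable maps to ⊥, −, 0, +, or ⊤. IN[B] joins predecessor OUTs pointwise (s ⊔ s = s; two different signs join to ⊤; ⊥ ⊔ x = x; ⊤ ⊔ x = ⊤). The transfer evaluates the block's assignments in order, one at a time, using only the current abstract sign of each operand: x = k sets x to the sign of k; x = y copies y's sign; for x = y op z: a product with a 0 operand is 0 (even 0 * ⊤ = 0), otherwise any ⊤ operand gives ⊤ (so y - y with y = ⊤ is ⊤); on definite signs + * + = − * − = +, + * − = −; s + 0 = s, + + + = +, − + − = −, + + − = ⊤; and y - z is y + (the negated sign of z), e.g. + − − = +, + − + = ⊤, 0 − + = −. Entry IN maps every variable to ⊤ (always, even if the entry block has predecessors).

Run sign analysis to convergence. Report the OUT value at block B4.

Converged values:
  B0:   IN=(all ⊤)   OUT=(all ⊤)
  B1:   IN=(all ⊤)   OUT=(all ⊤)
  B2:   IN=(all ⊤)   OUT=(all ⊤)
  B3:   IN=(all ⊤)   OUT=(all ⊤)
  B4:   IN=(all ⊤)   OUT={c:+; rest ⊤}
  B5:   IN={c:+; rest ⊤}   OUT={c:+, e:+, f:+; rest ⊤}
  B6:   IN=(all ⊤)   OUT=(all ⊤)
  B7:   IN=(all ⊤)   OUT={d:+, e:+; rest ⊤}
  B8:   IN={d:+, e:+; rest ⊤}   OUT={e:+; rest ⊤}

Merge at B4: IN[B4] = OUT[B3] = {a: ⊤, b: ⊤, c: ⊤, d: ⊤, e: ⊤, f: ⊤}
Applying B4's transfer function to that IN value gives OUT[B4] (row B4 above).

Answer: {a: ⊤, b: ⊤, c: +, d: ⊤, e: ⊤, f: ⊤}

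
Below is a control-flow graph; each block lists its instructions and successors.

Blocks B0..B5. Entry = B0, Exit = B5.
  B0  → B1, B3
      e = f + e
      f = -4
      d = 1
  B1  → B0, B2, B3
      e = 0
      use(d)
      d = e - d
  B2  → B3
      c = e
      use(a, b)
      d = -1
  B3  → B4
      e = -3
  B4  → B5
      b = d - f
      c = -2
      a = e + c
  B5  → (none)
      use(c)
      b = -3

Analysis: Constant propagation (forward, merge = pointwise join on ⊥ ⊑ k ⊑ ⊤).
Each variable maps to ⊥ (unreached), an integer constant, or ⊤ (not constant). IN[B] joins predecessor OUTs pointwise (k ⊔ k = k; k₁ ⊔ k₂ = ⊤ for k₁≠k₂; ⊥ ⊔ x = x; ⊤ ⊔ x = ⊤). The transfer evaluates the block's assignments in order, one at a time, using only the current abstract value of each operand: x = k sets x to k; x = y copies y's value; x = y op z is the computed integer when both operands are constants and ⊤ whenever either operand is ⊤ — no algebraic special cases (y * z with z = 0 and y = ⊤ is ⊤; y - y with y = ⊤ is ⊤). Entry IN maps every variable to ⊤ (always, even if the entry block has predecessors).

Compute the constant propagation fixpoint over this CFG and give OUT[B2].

Answer: {a: ⊤, b: ⊤, c: 0, d: -1, e: 0, f: -4}

Trace:
Fixpoint table:
  B0: | IN=(all ⊤) | OUT={d:1, f:-4; rest ⊤}
  B1: | IN={d:1, f:-4; rest ⊤} | OUT={d:-1, e:0, f:-4; rest ⊤}
  B2: | IN={d:-1, e:0, f:-4; rest ⊤} | OUT={c:0, d:-1, e:0, f:-4; rest ⊤}
  B3: | IN={f:-4; rest ⊤} | OUT={e:-3, f:-4; rest ⊤}
  B4: | IN={e:-3, f:-4; rest ⊤} | OUT={a:-5, c:-2, e:-3, f:-4; rest ⊤}
  B5: | IN={a:-5, c:-2, e:-3, f:-4; rest ⊤} | OUT={a:-5, b:-3, c:-2, e:-3, f:-4; rest ⊤}

Merge at B2: IN[B2] = OUT[B1] = {a: ⊤, b: ⊤, c: ⊤, d: -1, e: 0, f: -4}
Applying B2's transfer function to that IN value gives OUT[B2] (row B2 above).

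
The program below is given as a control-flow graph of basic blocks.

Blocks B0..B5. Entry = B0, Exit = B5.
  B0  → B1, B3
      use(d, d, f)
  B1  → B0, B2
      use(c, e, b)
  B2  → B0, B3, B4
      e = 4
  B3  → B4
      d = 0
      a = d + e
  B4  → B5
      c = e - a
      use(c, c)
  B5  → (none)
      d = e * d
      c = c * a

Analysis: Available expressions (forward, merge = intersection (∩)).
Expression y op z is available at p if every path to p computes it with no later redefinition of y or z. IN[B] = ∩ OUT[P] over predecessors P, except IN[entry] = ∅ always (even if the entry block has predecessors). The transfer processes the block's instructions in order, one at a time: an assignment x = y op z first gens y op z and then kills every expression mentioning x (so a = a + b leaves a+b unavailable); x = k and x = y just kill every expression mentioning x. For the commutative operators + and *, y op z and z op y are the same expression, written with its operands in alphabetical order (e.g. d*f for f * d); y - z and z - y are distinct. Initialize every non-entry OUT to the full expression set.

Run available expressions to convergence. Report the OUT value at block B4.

Per-block solution:
  B0: | IN={} | OUT={}
  B1: | IN={} | OUT={}
  B2: | IN={} | OUT={}
  B3: | IN={} | OUT={d+e}
  B4: | IN={} | OUT={e-a}
  B5: | IN={e-a} | OUT={e-a}

Merge at B4: IN[B4] = OUT[B2] ∩ OUT[B3] = {}
Applying B4's transfer function to that IN value gives OUT[B4] (row B4 above).

Answer: {e-a}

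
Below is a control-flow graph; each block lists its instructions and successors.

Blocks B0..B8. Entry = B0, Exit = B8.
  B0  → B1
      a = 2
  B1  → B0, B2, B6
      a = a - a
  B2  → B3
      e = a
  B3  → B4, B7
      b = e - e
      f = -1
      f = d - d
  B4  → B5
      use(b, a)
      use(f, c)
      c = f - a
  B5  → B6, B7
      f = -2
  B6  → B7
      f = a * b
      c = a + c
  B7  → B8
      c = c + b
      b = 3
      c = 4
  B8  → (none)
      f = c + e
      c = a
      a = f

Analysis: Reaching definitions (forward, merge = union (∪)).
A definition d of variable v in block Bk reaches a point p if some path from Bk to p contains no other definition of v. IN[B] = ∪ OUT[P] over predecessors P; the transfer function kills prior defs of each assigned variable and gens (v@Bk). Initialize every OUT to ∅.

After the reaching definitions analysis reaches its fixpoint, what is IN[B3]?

Answer: {a@B1, e@B2}

Trace:
Per-block solution:
  B0:   IN={a@B1}   OUT={a@B0}
  B1:   IN={a@B0}   OUT={a@B1}
  B2:   IN={a@B1}   OUT={a@B1, e@B2}
  B3:   IN={a@B1, e@B2}   OUT={a@B1, b@B3, e@B2, f@B3}
  B4:   IN={a@B1, b@B3, e@B2, f@B3}   OUT={a@B1, b@B3, c@B4, e@B2, f@B3}
  B5:   IN={a@B1, b@B3, c@B4, e@B2, f@B3}   OUT={a@B1, b@B3, c@B4, e@B2, f@B5}
  B6:   IN={a@B1, b@B3, c@B4, e@B2, f@B5}   OUT={a@B1, b@B3, c@B6, e@B2, f@B6}
  B7:   IN={a@B1, b@B3, c@B4, c@B6, e@B2, f@B3, f@B5, f@B6}   OUT={a@B1, b@B7, c@B7, e@B2, f@B3, f@B5, f@B6}
  B8:   IN={a@B1, b@B7, c@B7, e@B2, f@B3, f@B5, f@B6}   OUT={a@B8, b@B7, c@B8, e@B2, f@B8}

Merge at B3: IN[B3] = OUT[B2] = {a@B1, e@B2}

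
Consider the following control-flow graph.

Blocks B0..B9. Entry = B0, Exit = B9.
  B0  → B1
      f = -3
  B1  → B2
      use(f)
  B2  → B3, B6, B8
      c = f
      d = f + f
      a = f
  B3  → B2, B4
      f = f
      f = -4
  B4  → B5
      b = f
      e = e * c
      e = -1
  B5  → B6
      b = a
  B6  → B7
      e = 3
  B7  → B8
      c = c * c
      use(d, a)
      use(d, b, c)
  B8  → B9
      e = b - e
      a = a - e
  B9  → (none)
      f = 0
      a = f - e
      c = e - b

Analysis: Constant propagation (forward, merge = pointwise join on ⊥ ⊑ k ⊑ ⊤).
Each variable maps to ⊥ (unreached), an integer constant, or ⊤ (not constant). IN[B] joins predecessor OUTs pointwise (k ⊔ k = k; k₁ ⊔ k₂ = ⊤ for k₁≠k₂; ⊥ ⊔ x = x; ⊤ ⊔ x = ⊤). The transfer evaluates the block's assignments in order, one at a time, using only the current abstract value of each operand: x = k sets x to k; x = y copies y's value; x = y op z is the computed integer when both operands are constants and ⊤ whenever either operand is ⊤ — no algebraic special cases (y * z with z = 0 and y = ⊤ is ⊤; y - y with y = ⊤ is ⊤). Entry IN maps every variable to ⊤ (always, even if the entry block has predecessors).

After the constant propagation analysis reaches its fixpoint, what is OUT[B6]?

Per-block solution:
  B0: | IN=(all ⊤) | OUT={f:-3; rest ⊤}
  B1: | IN={f:-3; rest ⊤} | OUT={f:-3; rest ⊤}
  B2: | IN=(all ⊤) | OUT=(all ⊤)
  B3: | IN=(all ⊤) | OUT={f:-4; rest ⊤}
  B4: | IN={f:-4; rest ⊤} | OUT={b:-4, e:-1, f:-4; rest ⊤}
  B5: | IN={b:-4, e:-1, f:-4; rest ⊤} | OUT={e:-1, f:-4; rest ⊤}
  B6: | IN=(all ⊤) | OUT={e:3; rest ⊤}
  B7: | IN={e:3; rest ⊤} | OUT={e:3; rest ⊤}
  B8: | IN=(all ⊤) | OUT=(all ⊤)
  B9: | IN=(all ⊤) | OUT={f:0; rest ⊤}

Merge at B6: IN[B6] = OUT[B2] ⊔ OUT[B5] = {a: ⊤, b: ⊤, c: ⊤, d: ⊤, e: ⊤, f: ⊤}
Applying B6's transfer function to that IN value gives OUT[B6] (row B6 above).

Answer: {a: ⊤, b: ⊤, c: ⊤, d: ⊤, e: 3, f: ⊤}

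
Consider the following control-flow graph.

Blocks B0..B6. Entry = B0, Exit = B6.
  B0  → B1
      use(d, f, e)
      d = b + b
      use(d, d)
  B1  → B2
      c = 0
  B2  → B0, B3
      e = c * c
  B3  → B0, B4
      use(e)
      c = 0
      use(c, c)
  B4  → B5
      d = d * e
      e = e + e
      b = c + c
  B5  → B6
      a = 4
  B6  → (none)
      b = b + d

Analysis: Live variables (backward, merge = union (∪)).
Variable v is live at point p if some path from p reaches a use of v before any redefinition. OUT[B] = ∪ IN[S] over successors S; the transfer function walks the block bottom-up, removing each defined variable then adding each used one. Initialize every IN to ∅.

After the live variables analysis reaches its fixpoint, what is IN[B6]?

Per-block solution:
  B0:   IN={b, d, e, f}   OUT={b, d, f}
  B1:   IN={b, d, f}   OUT={b, c, d, f}
  B2:   IN={b, c, d, f}   OUT={b, d, e, f}
  B3:   IN={b, d, e, f}   OUT={b, c, d, e, f}
  B4:   IN={c, d, e}   OUT={b, d}
  B5:   IN={b, d}   OUT={b, d}
  B6:   IN={b, d}   OUT={}

B6 is the boundary node: OUT[B6] = {}
Applying B6's transfer function to that OUT value gives IN[B6] (row B6 above).

Answer: {b, d}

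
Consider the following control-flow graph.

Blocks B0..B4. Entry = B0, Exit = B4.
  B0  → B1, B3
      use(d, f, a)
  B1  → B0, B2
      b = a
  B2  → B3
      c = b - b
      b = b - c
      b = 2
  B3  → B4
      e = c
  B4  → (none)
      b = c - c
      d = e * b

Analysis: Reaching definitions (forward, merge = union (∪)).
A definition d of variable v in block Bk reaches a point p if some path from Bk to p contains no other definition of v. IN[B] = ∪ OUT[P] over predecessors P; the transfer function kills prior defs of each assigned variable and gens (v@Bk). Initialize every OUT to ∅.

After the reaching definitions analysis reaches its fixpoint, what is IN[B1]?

Fixpoint table:
  B0:  IN={b@B1}  OUT={b@B1}
  B1:  IN={b@B1}  OUT={b@B1}
  B2:  IN={b@B1}  OUT={b@B2, c@B2}
  B3:  IN={b@B1, b@B2, c@B2}  OUT={b@B1, b@B2, c@B2, e@B3}
  B4:  IN={b@B1, b@B2, c@B2, e@B3}  OUT={b@B4, c@B2, d@B4, e@B3}

Merge at B1: IN[B1] = OUT[B0] = {b@B1}

Answer: {b@B1}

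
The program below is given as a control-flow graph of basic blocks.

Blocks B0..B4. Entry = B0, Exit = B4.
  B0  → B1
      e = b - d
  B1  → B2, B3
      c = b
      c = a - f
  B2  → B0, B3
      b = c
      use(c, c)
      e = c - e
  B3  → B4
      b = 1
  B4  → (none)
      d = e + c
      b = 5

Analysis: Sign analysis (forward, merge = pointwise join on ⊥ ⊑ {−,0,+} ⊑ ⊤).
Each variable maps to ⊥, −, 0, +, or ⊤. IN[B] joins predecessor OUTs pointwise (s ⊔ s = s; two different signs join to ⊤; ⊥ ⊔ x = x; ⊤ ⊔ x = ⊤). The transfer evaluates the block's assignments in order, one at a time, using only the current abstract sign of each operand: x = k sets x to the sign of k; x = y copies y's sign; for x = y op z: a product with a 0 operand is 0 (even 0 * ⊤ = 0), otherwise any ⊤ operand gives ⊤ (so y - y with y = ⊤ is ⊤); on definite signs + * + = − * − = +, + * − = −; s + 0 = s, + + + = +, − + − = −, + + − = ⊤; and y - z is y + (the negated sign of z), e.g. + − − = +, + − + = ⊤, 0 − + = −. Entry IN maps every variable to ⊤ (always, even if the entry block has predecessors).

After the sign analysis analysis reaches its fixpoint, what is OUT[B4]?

Per-block solution:
  B0:  IN=(all ⊤)  OUT=(all ⊤)
  B1:  IN=(all ⊤)  OUT=(all ⊤)
  B2:  IN=(all ⊤)  OUT=(all ⊤)
  B3:  IN=(all ⊤)  OUT={b:+; rest ⊤}
  B4:  IN={b:+; rest ⊤}  OUT={b:+; rest ⊤}

Merge at B4: IN[B4] = OUT[B3] = {a: ⊤, b: +, c: ⊤, d: ⊤, e: ⊤, f: ⊤}
Applying B4's transfer function to that IN value gives OUT[B4] (row B4 above).

Answer: {a: ⊤, b: +, c: ⊤, d: ⊤, e: ⊤, f: ⊤}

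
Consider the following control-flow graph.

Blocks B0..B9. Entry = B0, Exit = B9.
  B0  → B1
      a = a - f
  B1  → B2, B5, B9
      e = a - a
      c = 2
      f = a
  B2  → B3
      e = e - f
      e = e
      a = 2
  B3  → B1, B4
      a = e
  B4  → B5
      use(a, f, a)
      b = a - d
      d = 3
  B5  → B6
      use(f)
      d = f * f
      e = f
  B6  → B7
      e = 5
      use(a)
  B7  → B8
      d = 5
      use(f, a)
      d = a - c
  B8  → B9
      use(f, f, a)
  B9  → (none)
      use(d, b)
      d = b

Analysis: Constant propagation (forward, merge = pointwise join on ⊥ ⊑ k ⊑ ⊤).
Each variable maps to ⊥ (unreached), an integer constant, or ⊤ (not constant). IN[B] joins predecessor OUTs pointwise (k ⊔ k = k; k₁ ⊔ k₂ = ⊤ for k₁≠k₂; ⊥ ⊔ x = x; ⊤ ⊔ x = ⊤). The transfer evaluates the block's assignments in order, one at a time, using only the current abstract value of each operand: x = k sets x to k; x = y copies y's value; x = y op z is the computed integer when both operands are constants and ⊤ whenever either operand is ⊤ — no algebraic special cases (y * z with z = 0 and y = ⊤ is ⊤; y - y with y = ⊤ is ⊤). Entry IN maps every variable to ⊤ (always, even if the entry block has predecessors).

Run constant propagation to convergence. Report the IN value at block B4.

Fixpoint table:
  B0: | IN=(all ⊤) | OUT=(all ⊤)
  B1: | IN=(all ⊤) | OUT={c:2; rest ⊤}
  B2: | IN={c:2; rest ⊤} | OUT={a:2, c:2; rest ⊤}
  B3: | IN={a:2, c:2; rest ⊤} | OUT={c:2; rest ⊤}
  B4: | IN={c:2; rest ⊤} | OUT={c:2, d:3; rest ⊤}
  B5: | IN={c:2; rest ⊤} | OUT={c:2; rest ⊤}
  B6: | IN={c:2; rest ⊤} | OUT={c:2, e:5; rest ⊤}
  B7: | IN={c:2, e:5; rest ⊤} | OUT={c:2, e:5; rest ⊤}
  B8: | IN={c:2, e:5; rest ⊤} | OUT={c:2, e:5; rest ⊤}
  B9: | IN={c:2; rest ⊤} | OUT={c:2; rest ⊤}

Merge at B4: IN[B4] = OUT[B3] = {a: ⊤, b: ⊤, c: 2, d: ⊤, e: ⊤, f: ⊤}

Answer: {a: ⊤, b: ⊤, c: 2, d: ⊤, e: ⊤, f: ⊤}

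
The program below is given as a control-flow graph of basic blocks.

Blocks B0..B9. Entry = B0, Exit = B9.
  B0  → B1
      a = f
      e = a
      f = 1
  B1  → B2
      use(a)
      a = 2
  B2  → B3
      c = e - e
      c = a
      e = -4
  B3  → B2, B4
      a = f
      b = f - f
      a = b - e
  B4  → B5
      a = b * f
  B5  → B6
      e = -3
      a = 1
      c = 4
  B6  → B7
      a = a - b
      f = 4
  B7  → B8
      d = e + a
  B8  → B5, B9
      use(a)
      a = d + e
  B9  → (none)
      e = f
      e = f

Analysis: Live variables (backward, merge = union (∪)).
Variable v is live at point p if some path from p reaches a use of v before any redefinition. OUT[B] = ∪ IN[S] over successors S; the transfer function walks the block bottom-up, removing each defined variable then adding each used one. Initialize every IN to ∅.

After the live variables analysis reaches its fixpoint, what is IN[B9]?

Answer: {f}

Working:
Converged values:
  B0:   IN={f}   OUT={a, e, f}
  B1:   IN={a, e, f}   OUT={a, e, f}
  B2:   IN={a, e, f}   OUT={e, f}
  B3:   IN={e, f}   OUT={a, b, e, f}
  B4:   IN={b, f}   OUT={b}
  B5:   IN={b}   OUT={a, b, e}
  B6:   IN={a, b, e}   OUT={a, b, e, f}
  B7:   IN={a, b, e, f}   OUT={a, b, d, e, f}
  B8:   IN={a, b, d, e, f}   OUT={b, f}
  B9:   IN={f}   OUT={}

B9 is the boundary node: OUT[B9] = {}
Applying B9's transfer function to that OUT value gives IN[B9] (row B9 above).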